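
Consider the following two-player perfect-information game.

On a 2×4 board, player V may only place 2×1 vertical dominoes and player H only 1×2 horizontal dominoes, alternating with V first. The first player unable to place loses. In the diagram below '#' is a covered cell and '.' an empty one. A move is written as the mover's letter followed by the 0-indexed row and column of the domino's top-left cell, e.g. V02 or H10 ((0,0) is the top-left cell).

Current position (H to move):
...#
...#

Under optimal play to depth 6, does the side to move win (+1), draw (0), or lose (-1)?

value(...#/...#, H) = +1

[...#/...#] H move#1: H00:+1/##.#/...#*, H01:+1/.###/...#, H10:+1/...#/##.#, H11:+1/...#/.###
[##.#/...#] V move#2: V02:-1/####/..##*
[####/..##] H move#3: H10:+1/####/####*
[####/####] end (terminal -1, V#4); searched ...#/...# to 6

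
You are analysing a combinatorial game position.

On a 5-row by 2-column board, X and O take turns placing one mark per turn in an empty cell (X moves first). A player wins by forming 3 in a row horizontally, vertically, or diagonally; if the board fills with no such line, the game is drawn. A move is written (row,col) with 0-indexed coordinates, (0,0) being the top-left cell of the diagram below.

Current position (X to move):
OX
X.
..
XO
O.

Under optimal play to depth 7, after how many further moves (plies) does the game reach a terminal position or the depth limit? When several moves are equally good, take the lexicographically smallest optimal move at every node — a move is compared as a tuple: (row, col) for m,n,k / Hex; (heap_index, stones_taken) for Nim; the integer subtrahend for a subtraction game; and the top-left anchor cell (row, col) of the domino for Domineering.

PV length from [OX/X./../XO/O.]: 3 plies

[OX/X./../XO/O.] X move#1: (1,1):+1/OX/XX/../XO/O.*, (2,0):+1/OX/X./X./XO/O., (2,1):+1/OX/X./.X/XO/O., (4,1):+0/OX/X./../XO/OX
[OX/XX/../XO/O.] O move#2: (2,0):-1/OX/XX/O./XO/O.*, (2,1):-1/OX/XX/.O/XO/O., (4,1):-1/OX/XX/../XO/OO
[OX/XX/O./XO/O.] X move#3: (2,1):+1/OX/XX/OX/XO/O.*, (4,1):+0/OX/XX/O./XO/OX
[OX/XX/OX/XO/O.] end (terminal -1, O#4); searched OX/X./../XO/O. to 7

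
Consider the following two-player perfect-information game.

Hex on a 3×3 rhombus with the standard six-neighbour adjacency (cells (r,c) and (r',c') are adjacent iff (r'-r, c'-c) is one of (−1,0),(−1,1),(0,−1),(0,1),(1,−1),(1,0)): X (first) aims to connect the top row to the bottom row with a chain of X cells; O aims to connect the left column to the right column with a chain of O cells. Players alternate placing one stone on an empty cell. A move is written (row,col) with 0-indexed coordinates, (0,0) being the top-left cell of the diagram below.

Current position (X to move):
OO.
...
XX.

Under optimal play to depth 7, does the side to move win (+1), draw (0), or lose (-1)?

ply 1, X at OO./.../XX. | (0,2)=+1→OOX/.../XX.*; (1,0)=-1→OO./X../XX.; (1,1)=-1→OO./.X./XX.; (1,2)=-1→OO./..X/XX.; (2,2)=-1→OO./.../XXX
ply 2, O at OOX/.../XX. | (1,0)=-1→OOX/O../XX.*; (1,1)=-1→OOX/.O./XX.; (1,2)=-1→OOX/..O/XX.; (2,2)=-1→OOX/.../XXO
ply 3, X at OOX/O../XX. | (1,1)=+1→OOX/OX./XX.*; (1,2)=+1→OOX/O.X/XX.; (2,2)=+1→OOX/O../XXX
ply 4: OOX/OX./XX. is terminal -1 (O); from OO./.../XX. depth 7

value(OO./.../XX., X) = +1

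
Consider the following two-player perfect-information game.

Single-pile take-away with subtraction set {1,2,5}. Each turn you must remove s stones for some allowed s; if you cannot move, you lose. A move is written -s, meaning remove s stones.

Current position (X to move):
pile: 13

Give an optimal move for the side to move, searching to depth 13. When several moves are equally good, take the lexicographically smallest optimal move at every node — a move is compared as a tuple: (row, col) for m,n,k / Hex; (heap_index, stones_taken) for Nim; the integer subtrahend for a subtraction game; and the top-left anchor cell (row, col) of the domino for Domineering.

X's best at [13]: -1

[13] X move#1: -1:+1/12*, -2:-1/11, -5:-1/8
[12] O move#2: -1:-1/11*, -2:-1/10, -5:-1/7
[11] X move#3: -1:-1/10, -2:+1/9*, -5:+1/6
[9] O move#4: -1:-1/8*, -2:-1/7, -5:-1/4
[8] X move#5: -1:-1/7, -2:+1/6*, -5:+1/3
[6] O move#6: -1:-1/5*, -2:-1/4, -5:-1/1
[5] X move#7: -1:-1/4, -2:+1/3*, -5:+1/0
[3] O move#8: -1:-1/2*, -2:-1/1
[2] X move#9: -1:-1/1, -2:+1/0*
[0] end (terminal -1, O#10); searched 13 to 13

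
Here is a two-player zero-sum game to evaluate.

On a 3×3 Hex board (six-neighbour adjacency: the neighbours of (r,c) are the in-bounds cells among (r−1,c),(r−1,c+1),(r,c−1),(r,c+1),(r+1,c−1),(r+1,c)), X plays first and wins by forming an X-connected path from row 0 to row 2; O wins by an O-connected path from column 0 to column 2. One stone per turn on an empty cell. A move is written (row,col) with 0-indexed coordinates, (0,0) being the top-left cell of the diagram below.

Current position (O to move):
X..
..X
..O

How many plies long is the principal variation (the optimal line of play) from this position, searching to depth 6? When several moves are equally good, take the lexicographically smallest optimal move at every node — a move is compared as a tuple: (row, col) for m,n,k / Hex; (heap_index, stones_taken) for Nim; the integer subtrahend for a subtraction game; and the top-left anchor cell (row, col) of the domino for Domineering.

ply 1, O at X../..X/..O | (0,1)=-1→XO./..X/..O; (0,2)=-1→X.O/..X/..O; (1,0)=-1→X../O.X/..O; (1,1)=+1→X../.OX/..O*; (2,0)=-1→X../..X/O.O; (2,1)=-1→X../..X/.OO
ply 2, X at X../.OX/..O | (0,1)=-1→XX./.OX/..O*; (0,2)=-1→X.X/.OX/..O; (1,0)=-1→X../XOX/..O; (2,0)=-1→X../.OX/X.O; (2,1)=-1→X../.OX/.XO
ply 3, O at XX./.OX/..O | (0,2)=+1→XXO/.OX/..O*; (1,0)=+1→XX./OOX/..O; (2,0)=+1→XX./.OX/O.O; (2,1)=+1→XX./.OX/.OO
ply 4, X at XXO/.OX/..O | (1,0)=-1→XXO/XOX/..O*; (2,0)=-1→XXO/.OX/X.O; (2,1)=-1→XXO/.OX/.XO
ply 5, O at XXO/XOX/..O | (2,0)=+1→XXO/XOX/O.O*; (2,1)=-1→XXO/XOX/.OO
ply 6: XXO/XOX/O.O is terminal -1 (X); from X../..X/..O depth 6

PV length from [X../..X/..O]: 5 plies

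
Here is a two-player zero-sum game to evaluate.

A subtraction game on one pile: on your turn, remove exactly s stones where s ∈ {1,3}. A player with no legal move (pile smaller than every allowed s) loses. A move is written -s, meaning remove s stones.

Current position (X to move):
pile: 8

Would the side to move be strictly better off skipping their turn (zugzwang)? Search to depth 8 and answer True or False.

zugzwang(8, X) = True

p1 X@[8]: -1[7]-1* -3[5]-1
p2 O@[7]: -1[6]+1* -3[4]+1
p3 X@[6]: -1[5]-1* -3[3]-1
p4 O@[5]: -1[4]+1* -3[2]+1
p5 X@[4]: -1[3]-1* -3[1]-1
p6 O@[3]: -1[2]+1* -3[0]+1
p7 X@[2]: -1[1]-1*
p8 O@[1]: -1[0]+1*
p9 X@[0] terminal -1; root [8] d8
pass branch (O moves first from the same position):
  | p1 O@[8]: -1[7]-1* -3[5]-1
  | p2 X@[7]: -1[6]+1* -3[4]+1
  | p3 O@[6]: -1[5]-1* -3[3]-1
  | p4 X@[5]: -1[4]+1* -3[2]+1
  | p5 O@[4]: -1[3]-1* -3[1]-1
  | p6 X@[3]: -1[2]+1* -3[0]+1
  | p7 O@[2]: -1[1]-1*
  | p8 X@[1]: -1[0]+1*
  | p9 O@[0] terminal -1; root [8] d8
X moving scores -1; X passing scores +1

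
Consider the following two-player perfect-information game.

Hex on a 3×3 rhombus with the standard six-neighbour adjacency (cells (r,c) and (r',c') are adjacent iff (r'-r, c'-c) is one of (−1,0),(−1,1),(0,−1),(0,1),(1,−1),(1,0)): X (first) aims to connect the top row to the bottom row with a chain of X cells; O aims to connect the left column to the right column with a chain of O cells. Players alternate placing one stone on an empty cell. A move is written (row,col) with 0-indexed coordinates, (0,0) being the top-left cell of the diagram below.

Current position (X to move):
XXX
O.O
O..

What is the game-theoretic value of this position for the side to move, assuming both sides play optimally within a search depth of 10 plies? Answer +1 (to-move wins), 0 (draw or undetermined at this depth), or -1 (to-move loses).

value(XXX/O.O/O.., X) = -1

p1 X@[XXX/O.O/O..]: (1,1)[XXX/OXO/O..]-1* (2,1)[XXX/O.O/OX.]-1 (2,2)[XXX/O.O/O.X]-1
p2 O@[XXX/OXO/O..]: (2,1)[XXX/OXO/OO.]+1* (2,2)[XXX/OXO/O.O]-1
p3 X@[XXX/OXO/OO.] terminal -1; root [XXX/O.O/O..] d10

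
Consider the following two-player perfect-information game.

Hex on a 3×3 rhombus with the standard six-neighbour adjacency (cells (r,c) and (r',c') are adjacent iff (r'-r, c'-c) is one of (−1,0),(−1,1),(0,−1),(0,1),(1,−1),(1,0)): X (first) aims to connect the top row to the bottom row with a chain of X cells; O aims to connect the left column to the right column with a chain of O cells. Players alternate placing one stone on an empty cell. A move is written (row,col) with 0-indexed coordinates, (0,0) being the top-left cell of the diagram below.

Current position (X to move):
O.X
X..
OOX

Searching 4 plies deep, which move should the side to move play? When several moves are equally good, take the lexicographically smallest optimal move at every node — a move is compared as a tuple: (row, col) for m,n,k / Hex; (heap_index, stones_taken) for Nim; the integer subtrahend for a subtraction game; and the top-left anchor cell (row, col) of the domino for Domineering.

p1 X@[O.X/X../OOX]: (0,1)[OXX/X../OOX]-1 (1,1)[O.X/XX./OOX]-1 (1,2)[O.X/X.X/OOX]+1*
p2 O@[O.X/X.X/OOX] terminal -1; root [O.X/X../OOX] d4

X's best at [O.X/X../OOX]: (1,2)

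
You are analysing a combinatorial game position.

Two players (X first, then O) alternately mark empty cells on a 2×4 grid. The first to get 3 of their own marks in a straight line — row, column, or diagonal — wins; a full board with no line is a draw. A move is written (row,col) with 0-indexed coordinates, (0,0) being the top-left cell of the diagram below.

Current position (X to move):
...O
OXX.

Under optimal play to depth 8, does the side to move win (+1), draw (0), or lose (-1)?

value(...O/OXX., X) = +1

[...O/OXX.] X move#1: (0,0):+0/X..O/OXX., (0,1):+0/.X.O/OXX., (0,2):+0/..XO/OXX., (1,3):+1/...O/OXXX*
[...O/OXXX] end (terminal -1, O#2); searched ...O/OXX. to 8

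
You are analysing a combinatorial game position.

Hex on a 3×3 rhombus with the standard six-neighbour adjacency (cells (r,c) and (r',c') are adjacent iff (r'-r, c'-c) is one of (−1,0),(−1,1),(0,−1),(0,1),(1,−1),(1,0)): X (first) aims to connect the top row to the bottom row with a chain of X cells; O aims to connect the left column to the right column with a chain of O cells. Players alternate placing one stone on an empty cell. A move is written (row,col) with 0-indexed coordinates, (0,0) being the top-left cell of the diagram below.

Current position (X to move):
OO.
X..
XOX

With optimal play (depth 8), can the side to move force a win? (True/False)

ply 1, X at OO./X../XOX | (0,2)=+1→OOX/X../XOX*; (1,1)=-1→OO./XX./XOX; (1,2)=-1→OO./X.X/XOX
ply 2, O at OOX/X../XOX | (1,1)=-1→OOX/XO./XOX*; (1,2)=-1→OOX/X.O/XOX
ply 3, X at OOX/XO./XOX | (1,2)=+1→OOX/XOX/XOX*
ply 4: OOX/XOX/XOX is terminal -1 (O); from OO./X../XOX depth 8

X winning at [OO./X../XOX]: True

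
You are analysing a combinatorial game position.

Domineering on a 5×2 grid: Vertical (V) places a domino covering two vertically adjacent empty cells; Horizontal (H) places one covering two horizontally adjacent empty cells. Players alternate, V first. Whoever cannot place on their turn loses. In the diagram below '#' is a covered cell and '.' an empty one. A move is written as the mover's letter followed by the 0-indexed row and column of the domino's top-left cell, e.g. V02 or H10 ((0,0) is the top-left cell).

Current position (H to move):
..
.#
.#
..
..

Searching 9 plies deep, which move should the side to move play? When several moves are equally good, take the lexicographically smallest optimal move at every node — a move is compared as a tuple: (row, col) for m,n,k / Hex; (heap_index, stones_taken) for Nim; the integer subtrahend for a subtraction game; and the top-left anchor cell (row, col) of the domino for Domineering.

[../.#/.#/../..] H move#1: H00:-1/##/.#/.#/../.., H30:+1/../.#/.#/##/..*, H40:+1/../.#/.#/../##
[../.#/.#/##/..] V move#2: V00:-1/#./##/.#/##/..*, V10:-1/../##/##/##/..
[#./##/.#/##/..] H move#3: H40:+1/#./##/.#/##/##*
[#./##/.#/##/##] end (terminal -1, V#4); searched ../.#/.#/../.. to 9

H's best at [../.#/.#/../..]: H30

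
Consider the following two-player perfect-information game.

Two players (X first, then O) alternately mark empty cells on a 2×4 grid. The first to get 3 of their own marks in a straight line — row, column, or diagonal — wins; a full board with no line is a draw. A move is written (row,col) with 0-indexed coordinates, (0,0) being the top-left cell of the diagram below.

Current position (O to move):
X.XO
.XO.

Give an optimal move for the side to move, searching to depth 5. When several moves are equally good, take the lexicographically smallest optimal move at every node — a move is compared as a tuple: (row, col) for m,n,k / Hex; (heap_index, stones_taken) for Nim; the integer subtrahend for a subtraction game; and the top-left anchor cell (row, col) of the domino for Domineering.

p1 O@[X.XO/.XO.]: (0,1)[XOXO/.XO.]+0* (1,0)[X.XO/OXO.]-1 (1,3)[X.XO/.XOO]-1
p2 X@[XOXO/.XO.]: (1,0)[XOXO/XXO.]+0* (1,3)[XOXO/.XOX]+0
p3 O@[XOXO/XXO.]: (1,3)[XOXO/XXOO]+0*
p4 X@[XOXO/XXOO] terminal +0; root [X.XO/.XO.] d5

O's best at [X.XO/.XO.]: (0,1)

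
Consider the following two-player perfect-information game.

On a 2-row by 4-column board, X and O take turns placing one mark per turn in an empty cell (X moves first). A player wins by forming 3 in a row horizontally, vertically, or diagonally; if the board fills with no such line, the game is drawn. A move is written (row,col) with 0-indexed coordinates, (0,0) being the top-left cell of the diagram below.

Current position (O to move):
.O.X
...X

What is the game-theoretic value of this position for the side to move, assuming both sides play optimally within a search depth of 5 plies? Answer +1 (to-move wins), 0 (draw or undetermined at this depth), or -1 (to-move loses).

value(.O.X/...X, O) = 0

ply 1, O at .O.X/...X | (0,0)=+0→OO.X/...X*; (0,2)=+0→.OOX/...X; (1,0)=+0→.O.X/O..X; (1,1)=+0→.O.X/.O.X; (1,2)=+0→.O.X/..OX
ply 2, X at OO.X/...X | (0,2)=+0→OOXX/...X*; (1,0)=-1→OO.X/X..X; (1,1)=-1→OO.X/.X.X; (1,2)=-1→OO.X/..XX
ply 3, O at OOXX/...X | (1,0)=+0→OOXX/O..X*; (1,1)=+0→OOXX/.O.X; (1,2)=+0→OOXX/..OX
ply 4, X at OOXX/O..X | (1,1)=+0→OOXX/OX.X*; (1,2)=+0→OOXX/O.XX
ply 5, O at OOXX/OX.X | (1,2)=+0→OOXX/OXOX*
ply 6: OOXX/OXOX is terminal +0 (X); from .O.X/...X depth 5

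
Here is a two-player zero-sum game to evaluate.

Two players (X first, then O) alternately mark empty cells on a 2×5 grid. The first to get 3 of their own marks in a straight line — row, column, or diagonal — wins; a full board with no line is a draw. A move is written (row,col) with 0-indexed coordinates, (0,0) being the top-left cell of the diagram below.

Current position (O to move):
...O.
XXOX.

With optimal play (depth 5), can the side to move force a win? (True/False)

ply 1, O at ...O./XXOX. | (0,0)=+0→O..O./XXOX.; (0,1)=+0→.O.O./XXOX.; (0,2)=+1→..OO./XXOX.*; (0,4)=+0→...OO/XXOX.; (1,4)=+0→...O./XXOXO
ply 2, X at ..OO./XXOX. | (0,0)=-1→X.OO./XXOX.*; (0,1)=-1→.XOO./XXOX.; (0,4)=-1→..OOX/XXOX.; (1,4)=-1→..OO./XXOXX
ply 3, O at X.OO./XXOX. | (0,1)=+1→XOOO./XXOX.*; (0,4)=+1→X.OOO/XXOX.; (1,4)=+1→X.OO./XXOXO
ply 4: XOOO./XXOX. is terminal -1 (X); from ...O./XXOX. depth 5

O winning at [...O./XXOX.]: True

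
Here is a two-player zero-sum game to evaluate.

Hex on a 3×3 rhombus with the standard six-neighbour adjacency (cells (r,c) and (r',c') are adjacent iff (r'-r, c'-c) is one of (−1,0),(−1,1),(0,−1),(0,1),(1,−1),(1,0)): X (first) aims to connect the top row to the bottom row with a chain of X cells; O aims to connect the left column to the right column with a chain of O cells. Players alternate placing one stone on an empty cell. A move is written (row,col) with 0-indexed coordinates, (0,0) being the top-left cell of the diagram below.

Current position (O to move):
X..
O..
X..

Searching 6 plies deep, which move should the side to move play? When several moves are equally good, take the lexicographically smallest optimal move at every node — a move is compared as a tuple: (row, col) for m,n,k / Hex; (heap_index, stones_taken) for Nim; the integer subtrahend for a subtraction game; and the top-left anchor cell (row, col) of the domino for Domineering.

O's best at [X../O../X..]: (0,2)

[X../O../X..] O move#1: (0,1):-1/XO./O../X.., (0,2):+1/X.O/O../X..*, (1,1):+1/X../OO./X.., (1,2):-1/X../O.O/X.., (2,1):-1/X../O../XO., (2,2):-1/X../O../X.O
[X.O/O../X..] X move#2: (0,1):-1/XXO/O../X..*, (1,1):-1/X.O/OX./X.., (1,2):-1/X.O/O.X/X.., (2,1):-1/X.O/O../XX., (2,2):-1/X.O/O../X.X
[XXO/O../X..] O move#3: (1,1):+1/XXO/OO./X..*, (1,2):-1/XXO/O.O/X.., (2,1):-1/XXO/O../XO., (2,2):-1/XXO/O../X.O
[XXO/OO./X..] end (terminal -1, X#4); searched X../O../X.. to 6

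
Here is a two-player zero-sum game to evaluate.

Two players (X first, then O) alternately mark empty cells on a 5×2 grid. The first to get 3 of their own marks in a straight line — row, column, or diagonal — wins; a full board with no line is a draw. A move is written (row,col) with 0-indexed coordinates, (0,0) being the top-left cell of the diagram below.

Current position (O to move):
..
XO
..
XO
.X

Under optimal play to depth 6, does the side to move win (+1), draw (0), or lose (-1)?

p1 O@[../XO/../XO/.X]: (0,0)[O./XO/../XO/.X]-1 (0,1)[.O/XO/../XO/.X]-1 (2,0)[../XO/O./XO/.X]+0 (2,1)[../XO/.O/XO/.X]+1* (4,0)[../XO/../XO/OX]-1
p2 X@[../XO/.O/XO/.X] terminal -1; root [../XO/../XO/.X] d6

value(../XO/../XO/.X, O) = +1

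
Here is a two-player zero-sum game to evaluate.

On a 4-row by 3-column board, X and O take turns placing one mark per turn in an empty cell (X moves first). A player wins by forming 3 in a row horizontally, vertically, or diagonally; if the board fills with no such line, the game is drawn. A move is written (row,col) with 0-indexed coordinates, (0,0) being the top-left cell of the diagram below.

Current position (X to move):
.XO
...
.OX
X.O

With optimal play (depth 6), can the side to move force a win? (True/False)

X winning at [.XO/.../.OX/X.O]: True

ply 1, X at .XO/.../.OX/X.O | (0,0)=-1→XXO/.../.OX/X.O; (1,0)=+1→.XO/X../.OX/X.O*; (1,1)=-1→.XO/.X./.OX/X.O; (1,2)=-1→.XO/..X/.OX/X.O; (2,0)=-1→.XO/.../XOX/X.O; (3,1)=-1→.XO/.../.OX/XXO
ply 2, O at .XO/X../.OX/X.O | (0,0)=-1→OXO/X../.OX/X.O*; (1,1)=-1→.XO/XO./.OX/X.O; (1,2)=-1→.XO/X.O/.OX/X.O; (2,0)=-1→.XO/X../OOX/X.O; (3,1)=-1→.XO/X../.OX/XOO
ply 3, X at OXO/X../.OX/X.O | (1,1)=+1→OXO/XX./.OX/X.O*; (1,2)=+1→OXO/X.X/.OX/X.O; (2,0)=+1→OXO/X../XOX/X.O; (3,1)=+0→OXO/X../.OX/XXO
ply 4, O at OXO/XX./.OX/X.O | (1,2)=-1→OXO/XXO/.OX/X.O*; (2,0)=-1→OXO/XX./OOX/X.O; (3,1)=-1→OXO/XX./.OX/XOO
ply 5, X at OXO/XXO/.OX/X.O | (2,0)=+1→OXO/XXO/XOX/X.O*; (3,1)=+0→OXO/XXO/.OX/XXO
ply 6: OXO/XXO/XOX/X.O is terminal -1 (O); from .XO/.../.OX/X.O depth 6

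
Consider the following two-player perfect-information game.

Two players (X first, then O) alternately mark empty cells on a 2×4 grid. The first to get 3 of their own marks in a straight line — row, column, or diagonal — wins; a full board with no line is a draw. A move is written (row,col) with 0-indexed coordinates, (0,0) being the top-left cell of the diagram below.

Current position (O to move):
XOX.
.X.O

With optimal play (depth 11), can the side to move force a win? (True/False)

ply 1, O at XOX./.X.O | (0,3)=+0→XOXO/.X.O*; (1,0)=+0→XOX./OX.O; (1,2)=+0→XOX./.XOO
ply 2, X at XOXO/.X.O | (1,0)=+0→XOXO/XX.O*; (1,2)=+0→XOXO/.XXO
ply 3, O at XOXO/XX.O | (1,2)=+0→XOXO/XXOO*
ply 4: XOXO/XXOO is terminal +0 (X); from XOX./.X.O depth 11

O winning at [XOX./.X.O]: False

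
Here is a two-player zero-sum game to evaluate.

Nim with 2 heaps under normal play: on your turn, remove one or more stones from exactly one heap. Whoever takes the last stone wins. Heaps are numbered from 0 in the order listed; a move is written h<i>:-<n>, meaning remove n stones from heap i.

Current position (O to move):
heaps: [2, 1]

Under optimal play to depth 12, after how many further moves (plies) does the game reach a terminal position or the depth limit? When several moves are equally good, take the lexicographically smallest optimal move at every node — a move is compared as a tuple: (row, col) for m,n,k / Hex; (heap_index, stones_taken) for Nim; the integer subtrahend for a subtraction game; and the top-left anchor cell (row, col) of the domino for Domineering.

PV length from [(2,1)]: 3 plies

p1 O@[(2,1)]: h0:-1[(1,1)]+1* h0:-2[(0,1)]-1 h1:-1[(2,0)]-1
p2 X@[(1,1)]: h0:-1[(0,1)]-1* h1:-1[(1,0)]-1
p3 O@[(0,1)]: h1:-1[(0,0)]+1*
p4 X@[(0,0)] terminal -1; root [(2,1)] d12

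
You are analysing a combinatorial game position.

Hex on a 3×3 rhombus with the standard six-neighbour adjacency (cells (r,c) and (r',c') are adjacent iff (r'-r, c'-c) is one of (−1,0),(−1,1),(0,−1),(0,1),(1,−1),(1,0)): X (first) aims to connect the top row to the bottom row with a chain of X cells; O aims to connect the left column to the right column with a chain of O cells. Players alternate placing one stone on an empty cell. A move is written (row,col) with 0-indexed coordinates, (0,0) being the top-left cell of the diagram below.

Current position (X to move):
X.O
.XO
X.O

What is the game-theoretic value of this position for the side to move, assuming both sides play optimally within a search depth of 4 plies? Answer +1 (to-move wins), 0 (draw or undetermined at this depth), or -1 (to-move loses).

value(X.O/.XO/X.O, X) = +1

[X.O/.XO/X.O] X move#1: (0,1):+1/XXO/.XO/X.O*, (1,0):+1/X.O/XXO/X.O, (2,1):+1/X.O/.XO/XXO
[XXO/.XO/X.O] end (terminal -1, O#2); searched X.O/.XO/X.O to 4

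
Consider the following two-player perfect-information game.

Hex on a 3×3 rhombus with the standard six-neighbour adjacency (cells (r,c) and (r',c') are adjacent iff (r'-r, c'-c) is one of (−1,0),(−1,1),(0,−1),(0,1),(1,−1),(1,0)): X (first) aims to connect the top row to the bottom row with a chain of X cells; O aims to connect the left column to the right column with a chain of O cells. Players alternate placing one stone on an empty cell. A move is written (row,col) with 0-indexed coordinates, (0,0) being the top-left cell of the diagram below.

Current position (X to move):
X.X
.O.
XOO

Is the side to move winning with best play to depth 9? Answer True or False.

X winning at [X.X/.O./XOO]: True

p1 X@[X.X/.O./XOO]: (0,1)[XXX/.O./XOO]-1 (1,0)[X.X/XO./XOO]+1* (1,2)[X.X/.OX/XOO]-1
p2 O@[X.X/XO./XOO] terminal -1; root [X.X/.O./XOO] d9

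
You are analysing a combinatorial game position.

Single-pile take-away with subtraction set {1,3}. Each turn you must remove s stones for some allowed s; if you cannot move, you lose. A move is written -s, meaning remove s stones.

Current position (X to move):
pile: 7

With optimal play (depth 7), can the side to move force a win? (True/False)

ply 1, X at 7 | -1=+1→6*; -3=+1→4
ply 2, O at 6 | -1=-1→5*; -3=-1→3
ply 3, X at 5 | -1=+1→4*; -3=+1→2
ply 4, O at 4 | -1=-1→3*; -3=-1→1
ply 5, X at 3 | -1=+1→2*; -3=+1→0
ply 6, O at 2 | -1=-1→1*
ply 7, X at 1 | -1=+1→0*
ply 8: 0 is terminal -1 (O); from 7 depth 7

X winning at [7]: True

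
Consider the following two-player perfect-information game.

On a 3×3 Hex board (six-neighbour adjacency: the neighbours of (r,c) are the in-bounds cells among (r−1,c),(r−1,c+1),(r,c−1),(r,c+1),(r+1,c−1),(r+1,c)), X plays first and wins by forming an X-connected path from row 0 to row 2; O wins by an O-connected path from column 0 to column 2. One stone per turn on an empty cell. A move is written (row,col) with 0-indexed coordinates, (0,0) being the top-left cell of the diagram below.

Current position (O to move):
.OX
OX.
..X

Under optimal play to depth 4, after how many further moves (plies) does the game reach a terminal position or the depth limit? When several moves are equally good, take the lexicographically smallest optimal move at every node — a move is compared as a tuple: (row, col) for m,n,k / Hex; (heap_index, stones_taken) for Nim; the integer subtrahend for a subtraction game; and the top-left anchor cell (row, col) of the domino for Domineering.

PV length from [.OX/OX./..X]: 2 plies

[.OX/OX./..X] O move#1: (0,0):-1/OOX/OX./..X*, (1,2):-1/.OX/OXO/..X, (2,0):-1/.OX/OX./O.X, (2,1):-1/.OX/OX./.OX
[OOX/OX./..X] X move#2: (1,2):+1/OOX/OXX/..X*, (2,0):+1/OOX/OX./X.X, (2,1):+1/OOX/OX./.XX
[OOX/OXX/..X] end (terminal -1, O#3); searched .OX/OX./..X to 4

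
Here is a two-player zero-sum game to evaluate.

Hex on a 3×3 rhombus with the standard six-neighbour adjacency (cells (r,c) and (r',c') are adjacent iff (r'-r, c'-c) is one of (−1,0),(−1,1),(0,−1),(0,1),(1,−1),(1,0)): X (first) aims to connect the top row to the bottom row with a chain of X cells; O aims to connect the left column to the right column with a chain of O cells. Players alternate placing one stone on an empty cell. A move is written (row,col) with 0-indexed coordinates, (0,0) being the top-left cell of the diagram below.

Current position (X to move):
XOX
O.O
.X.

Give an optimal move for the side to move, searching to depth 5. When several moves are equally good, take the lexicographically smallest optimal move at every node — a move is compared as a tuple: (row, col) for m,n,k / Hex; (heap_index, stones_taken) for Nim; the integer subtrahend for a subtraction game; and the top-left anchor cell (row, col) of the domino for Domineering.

ply 1, X at XOX/O.O/.X. | (1,1)=+1→XOX/OXO/.X.*; (2,0)=-1→XOX/O.O/XX.; (2,2)=-1→XOX/O.O/.XX
ply 2: XOX/OXO/.X. is terminal -1 (O); from XOX/O.O/.X. depth 5

X's best at [XOX/O.O/.X.]: (1,1)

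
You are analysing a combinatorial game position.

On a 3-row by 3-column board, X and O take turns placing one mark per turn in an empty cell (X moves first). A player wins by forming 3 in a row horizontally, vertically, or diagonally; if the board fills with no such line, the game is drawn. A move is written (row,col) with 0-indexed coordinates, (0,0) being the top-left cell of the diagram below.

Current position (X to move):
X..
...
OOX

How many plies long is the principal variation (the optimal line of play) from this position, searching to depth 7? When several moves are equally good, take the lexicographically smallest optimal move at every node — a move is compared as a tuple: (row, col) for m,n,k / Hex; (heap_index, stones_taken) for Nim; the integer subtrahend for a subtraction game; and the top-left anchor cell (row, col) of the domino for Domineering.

PV length from [X../.../OOX]: 3 plies

[X../.../OOX] X move#1: (0,1):+1/XX./.../OOX*, (0,2):+1/X.X/.../OOX, (1,0):-1/X../X../OOX, (1,1):+1/X../.X./OOX, (1,2):+1/X../..X/OOX
[XX./.../OOX] O move#2: (0,2):-1/XXO/.../OOX*, (1,0):-1/XX./O../OOX, (1,1):-1/XX./.O./OOX, (1,2):-1/XX./..O/OOX
[XXO/.../OOX] X move#3: (1,0):-1/XXO/X../OOX, (1,1):+1/XXO/.X./OOX*, (1,2):-1/XXO/..X/OOX
[XXO/.X./OOX] end (terminal -1, O#4); searched X../.../OOX to 7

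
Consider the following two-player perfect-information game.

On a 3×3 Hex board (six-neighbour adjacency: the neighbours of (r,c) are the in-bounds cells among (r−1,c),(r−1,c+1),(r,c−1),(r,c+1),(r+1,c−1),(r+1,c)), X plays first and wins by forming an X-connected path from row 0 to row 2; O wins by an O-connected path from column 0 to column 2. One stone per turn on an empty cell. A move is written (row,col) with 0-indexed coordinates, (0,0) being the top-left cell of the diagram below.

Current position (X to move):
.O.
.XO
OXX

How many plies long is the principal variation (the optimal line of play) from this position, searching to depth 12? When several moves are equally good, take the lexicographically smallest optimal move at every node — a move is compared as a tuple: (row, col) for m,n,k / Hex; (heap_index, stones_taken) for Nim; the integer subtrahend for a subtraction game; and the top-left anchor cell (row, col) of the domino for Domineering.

ply 1, X at .O./.XO/OXX | (0,0)=+1→XO./.XO/OXX*; (0,2)=+1→.OX/.XO/OXX; (1,0)=+1→.O./XXO/OXX
ply 2, O at XO./.XO/OXX | (0,2)=-1→XOO/.XO/OXX*; (1,0)=-1→XO./OXO/OXX
ply 3, X at XOO/.XO/OXX | (1,0)=+1→XOO/XXO/OXX*
ply 4: XOO/XXO/OXX is terminal -1 (O); from .O./.XO/OXX depth 12

PV length from [.O./.XO/OXX]: 3 plies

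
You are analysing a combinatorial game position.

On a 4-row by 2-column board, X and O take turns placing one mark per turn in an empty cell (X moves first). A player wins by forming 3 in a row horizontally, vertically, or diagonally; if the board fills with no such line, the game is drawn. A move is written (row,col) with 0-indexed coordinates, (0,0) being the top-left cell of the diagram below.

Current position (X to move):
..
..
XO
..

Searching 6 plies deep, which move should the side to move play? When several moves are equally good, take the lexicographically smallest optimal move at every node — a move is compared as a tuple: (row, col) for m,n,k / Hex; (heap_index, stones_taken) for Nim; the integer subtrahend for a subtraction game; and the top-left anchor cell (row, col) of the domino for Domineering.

[../../XO/..] X move#1: (0,0):+0/X./../XO/.., (0,1):+0/.X/../XO/.., (1,0):+1/../X./XO/..*, (1,1):+0/../.X/XO/.., (3,0):+0/../../XO/X., (3,1):+0/../../XO/.X
[../X./XO/..] O move#2: (0,0):-1/O./X./XO/..*, (0,1):-1/.O/X./XO/.., (1,1):-1/../XO/XO/.., (3,0):-1/../X./XO/O., (3,1):-1/../X./XO/.O
[O./X./XO/..] X move#3: (0,1):+0/OX/X./XO/.., (1,1):+0/O./XX/XO/.., (3,0):+1/O./X./XO/X.*, (3,1):+0/O./X./XO/.X
[O./X./XO/X.] end (terminal -1, O#4); searched ../../XO/.. to 6

X's best at [../../XO/..]: (1,0)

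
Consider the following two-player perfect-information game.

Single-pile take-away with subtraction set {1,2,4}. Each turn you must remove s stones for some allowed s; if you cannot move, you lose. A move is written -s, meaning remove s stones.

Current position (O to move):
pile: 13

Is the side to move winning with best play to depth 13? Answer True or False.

O winning at [13]: True

[13] O move#1: -1:+1/12*, -2:-1/11, -4:+1/9
[12] X move#2: -1:-1/11*, -2:-1/10, -4:-1/8
[11] O move#3: -1:-1/10, -2:+1/9*, -4:-1/7
[9] X move#4: -1:-1/8*, -2:-1/7, -4:-1/5
[8] O move#5: -1:-1/7, -2:+1/6*, -4:-1/4
[6] X move#6: -1:-1/5*, -2:-1/4, -4:-1/2
[5] O move#7: -1:-1/4, -2:+1/3*, -4:-1/1
[3] X move#8: -1:-1/2*, -2:-1/1
[2] O move#9: -1:-1/1, -2:+1/0*
[0] end (terminal -1, X#10); searched 13 to 13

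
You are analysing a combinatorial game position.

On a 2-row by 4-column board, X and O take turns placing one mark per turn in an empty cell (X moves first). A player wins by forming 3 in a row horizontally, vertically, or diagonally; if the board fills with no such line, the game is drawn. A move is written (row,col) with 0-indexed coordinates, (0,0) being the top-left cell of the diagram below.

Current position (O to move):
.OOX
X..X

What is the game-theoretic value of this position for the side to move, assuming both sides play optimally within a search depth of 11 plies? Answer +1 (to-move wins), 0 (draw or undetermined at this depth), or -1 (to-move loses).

value(.OOX/X..X, O) = +1

ply 1, O at .OOX/X..X | (0,0)=+1→OOOX/X..X*; (1,1)=+0→.OOX/XO.X; (1,2)=+0→.OOX/X.OX
ply 2: OOOX/X..X is terminal -1 (X); from .OOX/X..X depth 11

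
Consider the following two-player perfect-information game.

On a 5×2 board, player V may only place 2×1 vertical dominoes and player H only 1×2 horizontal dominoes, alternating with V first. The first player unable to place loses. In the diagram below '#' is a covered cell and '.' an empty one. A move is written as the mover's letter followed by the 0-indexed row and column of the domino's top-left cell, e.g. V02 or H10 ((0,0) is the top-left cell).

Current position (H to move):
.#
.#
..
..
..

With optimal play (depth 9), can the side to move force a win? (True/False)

p1 H@[.#/.#/../../..]: H20[.#/.#/##/../..]-1 H30[.#/.#/../##/..]+1* H40[.#/.#/../../##]-1
p2 V@[.#/.#/../##/..]: V00[##/##/../##/..]-1* V10[.#/##/#./##/..]-1
p3 H@[##/##/../##/..]: H20[##/##/##/##/..]+1* H40[##/##/../##/##]+1
p4 V@[##/##/##/##/..] terminal -1; root [.#/.#/../../..] d9

H winning at [.#/.#/../../..]: True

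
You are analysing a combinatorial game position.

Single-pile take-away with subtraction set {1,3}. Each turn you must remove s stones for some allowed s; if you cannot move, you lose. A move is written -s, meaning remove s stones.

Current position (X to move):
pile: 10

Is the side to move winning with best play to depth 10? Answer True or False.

ply 1, X at 10 | -1=-1→9*; -3=-1→7
ply 2, O at 9 | -1=+1→8*; -3=+1→6
ply 3, X at 8 | -1=-1→7*; -3=-1→5
ply 4, O at 7 | -1=+1→6*; -3=+1→4
ply 5, X at 6 | -1=-1→5*; -3=-1→3
ply 6, O at 5 | -1=+1→4*; -3=+1→2
ply 7, X at 4 | -1=-1→3*; -3=-1→1
ply 8, O at 3 | -1=+1→2*; -3=+1→0
ply 9, X at 2 | -1=-1→1*
ply 10, O at 1 | -1=+1→0*
ply 11: 0 is terminal -1 (X); from 10 depth 10

X winning at [10]: False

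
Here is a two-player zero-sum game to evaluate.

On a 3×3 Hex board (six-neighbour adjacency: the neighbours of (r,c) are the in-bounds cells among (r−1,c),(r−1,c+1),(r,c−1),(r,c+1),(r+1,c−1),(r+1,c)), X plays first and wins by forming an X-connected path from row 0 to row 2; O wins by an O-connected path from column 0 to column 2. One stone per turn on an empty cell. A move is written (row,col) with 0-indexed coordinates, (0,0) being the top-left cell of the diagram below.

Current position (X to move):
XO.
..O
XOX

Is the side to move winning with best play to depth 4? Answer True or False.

[XO./..O/XOX] X move#1: (0,2):+1/XOX/..O/XOX*, (1,0):+1/XO./X.O/XOX, (1,1):+1/XO./.XO/XOX
[XOX/..O/XOX] O move#2: (1,0):-1/XOX/O.O/XOX*, (1,1):-1/XOX/.OO/XOX
[XOX/O.O/XOX] X move#3: (1,1):+1/XOX/OXO/XOX*
[XOX/OXO/XOX] end (terminal -1, O#4); searched XO./..O/XOX to 4

X winning at [XO./..O/XOX]: True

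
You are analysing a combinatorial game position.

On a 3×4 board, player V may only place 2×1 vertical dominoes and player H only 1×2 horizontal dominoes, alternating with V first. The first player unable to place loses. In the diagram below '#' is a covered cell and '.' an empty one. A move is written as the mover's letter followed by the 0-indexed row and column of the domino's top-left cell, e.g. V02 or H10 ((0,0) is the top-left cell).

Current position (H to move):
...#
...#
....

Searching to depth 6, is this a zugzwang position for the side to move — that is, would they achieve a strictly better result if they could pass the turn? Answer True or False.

zugzwang(...#/...#/...., H) = False

[...#/...#/....] H move#1: H00:-1/##.#/...#/...., H01:-1/.###/...#/...., H10:+1/...#/##.#/....*, H11:+1/...#/.###/...., H20:-1/...#/...#/##.., H21:-1/...#/...#/.##., H22:-1/...#/...#/..##
[...#/##.#/....] V move#2: V02:-1/..##/####/....*, V12:-1/...#/####/..#.
[..##/####/....] H move#3: H00:+1/####/####/....*, H20:+1/..##/####/##.., H21:+1/..##/####/.##., H22:+1/..##/####/..##
[####/####/....] end (terminal -1, V#4); searched ...#/...#/.... to 6
pass branch (V moves first from the same position):
  | [...#/...#/....] V move#1: V00:-1/#..#/#..#/...., V01:+1/.#.#/.#.#/....*, V02:-1/..##/..##/...., V10:-1/...#/#..#/#..., V11:+1/...#/.#.#/.#.., V12:-1/...#/..##/..#.
  | [.#.#/.#.#/....] H move#2: H20:-1/.#.#/.#.#/##..*, H21:-1/.#.#/.#.#/.##., H22:-1/.#.#/.#.#/..##
  | [.#.#/.#.#/##..] V move#3: V00:+1/##.#/##.#/##..*, V02:+1/.###/.###/##.., V12:+1/.#.#/.###/###.
  | [##.#/##.#/##..] H move#4: H22:-1/##.#/##.#/####*
  | [##.#/##.#/####] V move#5: V02:+1/####/####/####*
  | [####/####/####] end (terminal -1, H#6); searched ...#/...#/.... to 6
H moving scores +1; H passing scores -1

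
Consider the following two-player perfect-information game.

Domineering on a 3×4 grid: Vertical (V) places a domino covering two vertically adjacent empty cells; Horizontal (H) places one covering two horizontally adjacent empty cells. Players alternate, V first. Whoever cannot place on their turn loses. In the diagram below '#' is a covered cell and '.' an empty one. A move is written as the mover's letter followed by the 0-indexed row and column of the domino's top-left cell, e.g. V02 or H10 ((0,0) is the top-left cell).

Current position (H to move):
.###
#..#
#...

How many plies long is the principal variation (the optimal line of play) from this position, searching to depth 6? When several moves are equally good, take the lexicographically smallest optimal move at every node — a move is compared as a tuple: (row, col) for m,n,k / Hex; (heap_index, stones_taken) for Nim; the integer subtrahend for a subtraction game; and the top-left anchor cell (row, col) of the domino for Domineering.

ply 1, H at .###/#..#/#... | H11=+1→.###/####/#...*; H21=+1→.###/#..#/###.; H22=-1→.###/#..#/#.##
ply 2: .###/####/#... is terminal -1 (V); from .###/#..#/#... depth 6

PV length from [.###/#..#/#...]: 1 ply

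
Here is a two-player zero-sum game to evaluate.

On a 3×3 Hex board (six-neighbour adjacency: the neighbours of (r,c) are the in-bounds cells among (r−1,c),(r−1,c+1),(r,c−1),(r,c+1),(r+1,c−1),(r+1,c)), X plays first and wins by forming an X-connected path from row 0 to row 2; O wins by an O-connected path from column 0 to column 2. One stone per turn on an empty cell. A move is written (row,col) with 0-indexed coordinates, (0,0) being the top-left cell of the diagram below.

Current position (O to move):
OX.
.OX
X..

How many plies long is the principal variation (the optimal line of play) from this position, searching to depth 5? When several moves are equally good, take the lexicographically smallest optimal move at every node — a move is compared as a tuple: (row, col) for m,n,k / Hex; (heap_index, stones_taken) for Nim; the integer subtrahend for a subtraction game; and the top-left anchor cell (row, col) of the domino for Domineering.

PV length from [OX./.OX/X..]: 2 plies

[OX./.OX/X..] O move#1: (0,2):-1/OXO/.OX/X..*, (1,0):-1/OX./OOX/X.., (2,1):-1/OX./.OX/XO., (2,2):-1/OX./.OX/X.O
[OXO/.OX/X..] X move#2: (1,0):+1/OXO/XOX/X..*, (2,1):-1/OXO/.OX/XX., (2,2):-1/OXO/.OX/X.X
[OXO/XOX/X..] end (terminal -1, O#3); searched OX./.OX/X.. to 5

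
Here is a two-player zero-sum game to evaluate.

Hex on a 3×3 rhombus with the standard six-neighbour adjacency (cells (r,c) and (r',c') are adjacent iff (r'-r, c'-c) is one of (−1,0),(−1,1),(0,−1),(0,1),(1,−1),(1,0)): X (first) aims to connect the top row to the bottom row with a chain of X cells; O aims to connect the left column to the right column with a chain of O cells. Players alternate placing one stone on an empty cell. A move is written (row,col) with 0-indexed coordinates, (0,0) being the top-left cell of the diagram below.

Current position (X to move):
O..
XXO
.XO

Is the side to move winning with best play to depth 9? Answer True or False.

ply 1, X at O../XXO/.XO | (0,1)=+1→OX./XXO/.XO*; (0,2)=+1→O.X/XXO/.XO; (2,0)=+1→O../XXO/XXO
ply 2: OX./XXO/.XO is terminal -1 (O); from O../XXO/.XO depth 9

X winning at [O../XXO/.XO]: True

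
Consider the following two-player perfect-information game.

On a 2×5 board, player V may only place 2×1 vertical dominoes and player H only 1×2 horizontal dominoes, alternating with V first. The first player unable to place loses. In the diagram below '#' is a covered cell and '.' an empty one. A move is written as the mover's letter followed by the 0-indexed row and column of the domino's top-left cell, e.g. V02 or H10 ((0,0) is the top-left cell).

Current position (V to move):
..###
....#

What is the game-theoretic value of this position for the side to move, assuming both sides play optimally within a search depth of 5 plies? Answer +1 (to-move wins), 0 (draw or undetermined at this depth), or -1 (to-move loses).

value(..###/....#, V) = +1

p1 V@[..###/....#]: V00[#.###/#...#]-1 V01[.####/.#..#]+1*
p2 H@[.####/.#..#]: H12[.####/.####]-1*
p3 V@[.####/.####]: V00[#####/#####]+1*
p4 H@[#####/#####] terminal -1; root [..###/....#] d5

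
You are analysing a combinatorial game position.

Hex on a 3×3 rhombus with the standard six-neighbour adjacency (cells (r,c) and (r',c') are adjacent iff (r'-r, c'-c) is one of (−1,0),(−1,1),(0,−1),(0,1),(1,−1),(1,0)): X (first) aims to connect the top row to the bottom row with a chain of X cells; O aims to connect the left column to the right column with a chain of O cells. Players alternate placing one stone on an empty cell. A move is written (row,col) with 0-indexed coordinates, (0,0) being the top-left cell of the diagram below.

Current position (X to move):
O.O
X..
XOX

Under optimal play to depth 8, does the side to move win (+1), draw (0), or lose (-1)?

p1 X@[O.O/X../XOX]: (0,1)[OXO/X../XOX]+1* (1,1)[O.O/XX./XOX]-1 (1,2)[O.O/X.X/XOX]-1
p2 O@[OXO/X../XOX] terminal -1; root [O.O/X../XOX] d8

value(O.O/X../XOX, X) = +1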